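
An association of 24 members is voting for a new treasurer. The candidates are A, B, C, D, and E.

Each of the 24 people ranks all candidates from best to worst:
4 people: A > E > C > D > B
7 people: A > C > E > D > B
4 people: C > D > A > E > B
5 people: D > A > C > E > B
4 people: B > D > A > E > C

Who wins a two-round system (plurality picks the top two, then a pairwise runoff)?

D

Round 1 first-place votes: A 11, B 4, C 4, D 5, E 0. A and D advance.
Runoff: A is ranked above D on 11 ballots, D above A on 13.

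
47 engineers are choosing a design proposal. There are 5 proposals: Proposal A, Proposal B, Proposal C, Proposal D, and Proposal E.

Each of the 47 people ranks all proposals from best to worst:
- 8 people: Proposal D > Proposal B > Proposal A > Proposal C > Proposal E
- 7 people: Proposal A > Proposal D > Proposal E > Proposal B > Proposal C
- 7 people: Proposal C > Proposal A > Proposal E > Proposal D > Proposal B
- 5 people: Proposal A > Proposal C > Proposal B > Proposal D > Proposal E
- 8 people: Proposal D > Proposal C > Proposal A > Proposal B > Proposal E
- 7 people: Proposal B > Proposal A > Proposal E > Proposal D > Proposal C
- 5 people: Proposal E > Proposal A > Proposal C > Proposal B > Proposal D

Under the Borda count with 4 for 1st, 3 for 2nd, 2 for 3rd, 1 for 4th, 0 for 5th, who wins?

Proposal A: 8×2 + 7×4 + 7×3 + 5×4 + 8×2 + 7×3 + 5×3 = 137
Proposal B: 8×3 + 7×1 + 7×0 + 5×2 + 8×1 + 7×4 + 5×1 = 82
Proposal C: 8×1 + 7×0 + 7×4 + 5×3 + 8×3 + 7×0 + 5×2 = 85
Proposal D: 8×4 + 7×3 + 7×1 + 5×1 + 8×4 + 7×1 + 5×0 = 104
Proposal E: 8×0 + 7×2 + 7×2 + 5×0 + 8×0 + 7×2 + 5×4 = 62

Proposal A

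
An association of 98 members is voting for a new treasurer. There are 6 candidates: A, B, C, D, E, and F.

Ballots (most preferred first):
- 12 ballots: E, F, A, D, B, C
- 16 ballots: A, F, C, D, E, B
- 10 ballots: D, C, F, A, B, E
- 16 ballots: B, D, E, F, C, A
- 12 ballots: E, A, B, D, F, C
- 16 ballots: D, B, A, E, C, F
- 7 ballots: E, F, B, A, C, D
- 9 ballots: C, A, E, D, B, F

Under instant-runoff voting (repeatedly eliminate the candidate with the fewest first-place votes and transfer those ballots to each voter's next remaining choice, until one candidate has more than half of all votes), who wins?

Round 1: A 16, B 16, C 9, D 26, E 31, F 0. F eliminated.
Round 2: A 16, B 16, C 9, D 26, E 31. C eliminated.
Round 3: A 25, B 16, D 26, E 31. B eliminated.
Round 4: A 25, D 42, E 31. A eliminated.
Round 5: D 58, E 40. D has a majority (≥50).

D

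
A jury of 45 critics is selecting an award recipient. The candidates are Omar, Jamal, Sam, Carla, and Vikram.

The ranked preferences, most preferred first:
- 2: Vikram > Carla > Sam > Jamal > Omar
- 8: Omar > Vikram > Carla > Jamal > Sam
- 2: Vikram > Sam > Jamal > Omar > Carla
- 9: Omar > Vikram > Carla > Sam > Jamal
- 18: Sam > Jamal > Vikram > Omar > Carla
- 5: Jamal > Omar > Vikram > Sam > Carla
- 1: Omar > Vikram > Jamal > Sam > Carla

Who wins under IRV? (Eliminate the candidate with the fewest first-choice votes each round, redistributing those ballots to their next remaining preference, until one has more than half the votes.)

Round 1: Omar 18, Jamal 5, Sam 18, Carla 0, Vikram 4. Carla eliminated.
Round 2: Omar 18, Jamal 5, Sam 18, Vikram 4. Vikram eliminated.
Round 3: Omar 18, Jamal 5, Sam 22. Jamal eliminated.
Round 4: Omar 23, Sam 22. Omar has a majority (≥23).

Omar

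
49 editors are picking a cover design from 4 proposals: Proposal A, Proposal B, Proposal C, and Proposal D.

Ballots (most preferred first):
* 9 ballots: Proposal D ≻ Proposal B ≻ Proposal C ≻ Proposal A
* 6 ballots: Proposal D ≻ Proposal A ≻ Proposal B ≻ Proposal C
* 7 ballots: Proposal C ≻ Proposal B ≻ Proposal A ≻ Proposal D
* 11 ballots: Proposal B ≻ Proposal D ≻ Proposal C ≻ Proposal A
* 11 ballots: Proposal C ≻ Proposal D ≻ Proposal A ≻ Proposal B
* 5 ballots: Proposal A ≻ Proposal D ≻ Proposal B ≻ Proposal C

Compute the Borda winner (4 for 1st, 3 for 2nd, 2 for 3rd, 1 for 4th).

Proposal D

Proposal A: 9×1 + 6×3 + 7×2 + 11×1 + 11×2 + 5×4 = 94
Proposal B: 9×3 + 6×2 + 7×3 + 11×4 + 11×1 + 5×2 = 125
Proposal C: 9×2 + 6×1 + 7×4 + 11×2 + 11×4 + 5×1 = 123
Proposal D: 9×4 + 6×4 + 7×1 + 11×3 + 11×3 + 5×3 = 148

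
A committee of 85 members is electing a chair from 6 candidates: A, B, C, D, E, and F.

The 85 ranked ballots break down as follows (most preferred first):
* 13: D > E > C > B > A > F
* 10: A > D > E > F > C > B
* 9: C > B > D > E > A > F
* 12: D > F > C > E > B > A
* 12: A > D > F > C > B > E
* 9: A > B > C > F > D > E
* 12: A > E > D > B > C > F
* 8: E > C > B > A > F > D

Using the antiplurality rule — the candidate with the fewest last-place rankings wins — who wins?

Last-place votes: A 12, B 10, C 0, D 8, E 21, F 34.

C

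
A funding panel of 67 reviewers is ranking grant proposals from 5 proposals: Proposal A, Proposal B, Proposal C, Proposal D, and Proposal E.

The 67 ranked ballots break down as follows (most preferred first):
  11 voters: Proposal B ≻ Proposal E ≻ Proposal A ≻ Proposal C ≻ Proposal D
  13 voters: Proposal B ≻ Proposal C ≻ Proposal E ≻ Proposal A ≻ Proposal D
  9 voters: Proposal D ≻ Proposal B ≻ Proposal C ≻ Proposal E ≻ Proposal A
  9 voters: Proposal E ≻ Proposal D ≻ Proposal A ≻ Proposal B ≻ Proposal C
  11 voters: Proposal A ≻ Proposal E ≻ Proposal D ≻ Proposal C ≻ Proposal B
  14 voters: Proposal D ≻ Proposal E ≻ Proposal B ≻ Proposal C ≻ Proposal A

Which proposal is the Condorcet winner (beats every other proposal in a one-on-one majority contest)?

Proposal E

Proposal E vs Proposal A: 56–11
Proposal E vs Proposal B: 34–33
Proposal E vs Proposal C: 45–22
Proposal E vs Proposal D: 44–23
Proposal E beats every other proposal.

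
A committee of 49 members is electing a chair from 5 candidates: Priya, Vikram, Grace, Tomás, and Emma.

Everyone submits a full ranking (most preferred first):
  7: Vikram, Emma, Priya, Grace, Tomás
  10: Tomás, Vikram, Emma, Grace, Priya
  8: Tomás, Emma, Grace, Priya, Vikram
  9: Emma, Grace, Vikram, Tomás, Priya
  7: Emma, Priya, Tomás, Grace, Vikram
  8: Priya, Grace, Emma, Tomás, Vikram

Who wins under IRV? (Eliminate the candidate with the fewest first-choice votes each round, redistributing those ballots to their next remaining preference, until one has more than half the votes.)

Emma

Round 1: Priya 8, Vikram 7, Grace 0, Tomás 18, Emma 16. Grace eliminated.
Round 2: Priya 8, Vikram 7, Tomás 18, Emma 16. Vikram eliminated.
Round 3: Priya 8, Tomás 18, Emma 23. Priya eliminated.
Round 4: Tomás 18, Emma 31. Emma has a majority (≥25).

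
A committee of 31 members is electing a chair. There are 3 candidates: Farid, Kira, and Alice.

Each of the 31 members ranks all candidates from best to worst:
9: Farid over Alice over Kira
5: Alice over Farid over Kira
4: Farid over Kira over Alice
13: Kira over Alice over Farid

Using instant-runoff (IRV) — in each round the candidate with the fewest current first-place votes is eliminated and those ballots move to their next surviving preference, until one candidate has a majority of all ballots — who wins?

Farid

Round 1: Farid 13, Kira 13, Alice 5. Alice eliminated.
Round 2: Farid 18, Kira 13. Farid has a majority (≥16).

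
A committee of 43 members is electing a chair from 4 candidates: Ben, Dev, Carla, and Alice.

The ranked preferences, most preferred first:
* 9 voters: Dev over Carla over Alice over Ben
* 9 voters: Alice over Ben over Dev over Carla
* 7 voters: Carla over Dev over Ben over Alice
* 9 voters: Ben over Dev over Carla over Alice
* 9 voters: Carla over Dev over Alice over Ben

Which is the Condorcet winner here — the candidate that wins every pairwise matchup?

Dev vs Ben: 25–18
Dev vs Carla: 27–16
Dev vs Alice: 34–9
Dev beats every other candidate.

Dev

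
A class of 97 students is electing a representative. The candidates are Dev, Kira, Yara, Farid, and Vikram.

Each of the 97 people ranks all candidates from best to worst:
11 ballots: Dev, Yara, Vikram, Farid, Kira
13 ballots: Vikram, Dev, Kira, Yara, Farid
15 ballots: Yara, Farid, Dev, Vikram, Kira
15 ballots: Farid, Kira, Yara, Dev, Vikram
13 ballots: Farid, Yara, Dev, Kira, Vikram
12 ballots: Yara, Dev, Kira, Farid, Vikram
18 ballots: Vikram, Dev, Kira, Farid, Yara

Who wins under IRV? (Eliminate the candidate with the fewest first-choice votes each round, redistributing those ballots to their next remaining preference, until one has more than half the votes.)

Round 1: Dev 11, Kira 0, Yara 27, Farid 28, Vikram 31. Kira eliminated.
Round 2: Dev 11, Yara 27, Farid 28, Vikram 31. Dev eliminated.
Round 3: Yara 38, Farid 28, Vikram 31. Farid eliminated.
Round 4: Yara 66, Vikram 31. Yara has a majority (≥49).

Yara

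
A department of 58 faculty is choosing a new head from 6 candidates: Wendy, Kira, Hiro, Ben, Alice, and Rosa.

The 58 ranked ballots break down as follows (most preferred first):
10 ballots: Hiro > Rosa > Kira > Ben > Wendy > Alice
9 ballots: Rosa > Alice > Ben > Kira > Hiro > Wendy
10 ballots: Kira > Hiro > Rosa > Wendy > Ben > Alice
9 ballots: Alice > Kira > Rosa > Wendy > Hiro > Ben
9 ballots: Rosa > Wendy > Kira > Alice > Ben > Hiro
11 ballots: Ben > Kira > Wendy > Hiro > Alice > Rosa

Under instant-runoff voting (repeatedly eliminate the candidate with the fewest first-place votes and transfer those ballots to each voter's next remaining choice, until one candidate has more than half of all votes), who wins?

Kira

Round 1: Wendy 0, Kira 10, Hiro 10, Ben 11, Alice 9, Rosa 18. Wendy eliminated.
Round 2: Kira 10, Hiro 10, Ben 11, Alice 9, Rosa 18. Alice eliminated.
Round 3: Kira 19, Hiro 10, Ben 11, Rosa 18. Hiro eliminated.
Round 4: Kira 19, Ben 11, Rosa 28. Ben eliminated.
Round 5: Kira 30, Rosa 28. Kira has a majority (≥30).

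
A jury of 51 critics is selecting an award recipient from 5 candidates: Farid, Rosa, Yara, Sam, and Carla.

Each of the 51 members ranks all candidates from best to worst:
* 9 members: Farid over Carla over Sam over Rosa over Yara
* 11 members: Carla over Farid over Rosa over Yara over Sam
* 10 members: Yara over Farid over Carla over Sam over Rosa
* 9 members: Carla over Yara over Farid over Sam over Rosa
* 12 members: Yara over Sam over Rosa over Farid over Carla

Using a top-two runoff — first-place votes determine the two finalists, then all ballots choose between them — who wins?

Round 1 first-place votes: Farid 9, Rosa 0, Yara 22, Sam 0, Carla 20. Yara and Carla advance.
Runoff: Yara is ranked above Carla on 22 ballots, Carla above Yara on 29.

Carla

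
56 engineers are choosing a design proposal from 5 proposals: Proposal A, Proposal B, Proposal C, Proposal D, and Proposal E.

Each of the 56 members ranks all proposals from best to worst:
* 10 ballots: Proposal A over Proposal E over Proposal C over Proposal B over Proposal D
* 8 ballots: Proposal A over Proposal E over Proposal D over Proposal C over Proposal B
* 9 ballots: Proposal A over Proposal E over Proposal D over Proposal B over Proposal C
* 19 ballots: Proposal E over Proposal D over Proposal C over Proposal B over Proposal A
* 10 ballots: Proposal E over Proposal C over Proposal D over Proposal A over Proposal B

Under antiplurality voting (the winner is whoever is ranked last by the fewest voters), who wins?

Proposal E

Last-place votes: Proposal A 19, Proposal B 18, Proposal C 9, Proposal D 10, Proposal E 0.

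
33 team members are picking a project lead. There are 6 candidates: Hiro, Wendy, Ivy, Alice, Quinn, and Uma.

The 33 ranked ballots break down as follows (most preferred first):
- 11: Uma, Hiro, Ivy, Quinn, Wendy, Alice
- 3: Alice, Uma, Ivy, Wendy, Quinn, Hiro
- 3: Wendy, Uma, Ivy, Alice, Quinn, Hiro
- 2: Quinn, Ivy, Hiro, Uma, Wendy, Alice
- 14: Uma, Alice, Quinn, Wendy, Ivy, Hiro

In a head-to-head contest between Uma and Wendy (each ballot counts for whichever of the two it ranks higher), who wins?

Uma

Uma is ranked above Wendy on 30 ballots; Wendy above Uma on 3.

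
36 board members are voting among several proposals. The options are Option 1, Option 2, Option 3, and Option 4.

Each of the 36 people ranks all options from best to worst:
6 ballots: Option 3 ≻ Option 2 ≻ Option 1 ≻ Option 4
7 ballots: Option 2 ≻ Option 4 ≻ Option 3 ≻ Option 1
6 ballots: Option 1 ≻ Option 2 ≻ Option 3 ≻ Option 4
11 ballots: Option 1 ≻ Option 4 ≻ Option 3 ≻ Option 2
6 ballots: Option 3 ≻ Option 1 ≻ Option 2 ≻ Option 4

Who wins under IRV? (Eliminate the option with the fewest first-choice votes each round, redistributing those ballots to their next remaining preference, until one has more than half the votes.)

Round 1: Option 1 17, Option 2 7, Option 3 12, Option 4 0. Option 4 eliminated.
Round 2: Option 1 17, Option 2 7, Option 3 12. Option 2 eliminated.
Round 3: Option 1 17, Option 3 19. Option 3 has a majority (≥19).

Option 3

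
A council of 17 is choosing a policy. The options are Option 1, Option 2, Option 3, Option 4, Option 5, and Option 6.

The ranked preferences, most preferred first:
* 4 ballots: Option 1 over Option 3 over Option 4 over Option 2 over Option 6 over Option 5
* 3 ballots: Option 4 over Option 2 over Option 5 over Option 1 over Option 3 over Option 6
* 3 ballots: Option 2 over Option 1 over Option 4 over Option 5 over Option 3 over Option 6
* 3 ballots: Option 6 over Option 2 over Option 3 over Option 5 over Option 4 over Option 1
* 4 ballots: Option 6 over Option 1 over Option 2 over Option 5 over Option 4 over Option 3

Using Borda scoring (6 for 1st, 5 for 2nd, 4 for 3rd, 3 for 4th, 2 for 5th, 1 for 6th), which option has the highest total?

Option 1: 4×6 + 3×3 + 3×5 + 3×1 + 4×5 = 71
Option 2: 4×3 + 3×5 + 3×6 + 3×5 + 4×4 = 76
Option 3: 4×5 + 3×2 + 3×2 + 3×4 + 4×1 = 48
Option 4: 4×4 + 3×6 + 3×4 + 3×2 + 4×2 = 60
Option 5: 4×1 + 3×4 + 3×3 + 3×3 + 4×3 = 46
Option 6: 4×2 + 3×1 + 3×1 + 3×6 + 4×6 = 56

Option 2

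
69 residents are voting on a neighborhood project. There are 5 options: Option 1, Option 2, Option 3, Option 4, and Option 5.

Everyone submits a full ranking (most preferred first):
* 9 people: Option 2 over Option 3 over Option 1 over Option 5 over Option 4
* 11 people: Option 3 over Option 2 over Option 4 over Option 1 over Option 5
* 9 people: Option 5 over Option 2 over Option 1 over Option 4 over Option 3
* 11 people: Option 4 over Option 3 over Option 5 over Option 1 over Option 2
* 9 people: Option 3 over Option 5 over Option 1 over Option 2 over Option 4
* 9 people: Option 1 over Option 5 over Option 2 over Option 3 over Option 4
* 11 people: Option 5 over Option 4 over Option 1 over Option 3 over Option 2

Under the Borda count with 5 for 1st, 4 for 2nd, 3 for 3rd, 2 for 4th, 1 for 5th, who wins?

Option 5

Option 1: 9×3 + 11×2 + 9×3 + 11×2 + 9×3 + 9×5 + 11×3 = 203
Option 2: 9×5 + 11×4 + 9×4 + 11×1 + 9×2 + 9×3 + 11×1 = 192
Option 3: 9×4 + 11×5 + 9×1 + 11×4 + 9×5 + 9×2 + 11×2 = 229
Option 4: 9×1 + 11×3 + 9×2 + 11×5 + 9×1 + 9×1 + 11×4 = 177
Option 5: 9×2 + 11×1 + 9×5 + 11×3 + 9×4 + 9×4 + 11×5 = 234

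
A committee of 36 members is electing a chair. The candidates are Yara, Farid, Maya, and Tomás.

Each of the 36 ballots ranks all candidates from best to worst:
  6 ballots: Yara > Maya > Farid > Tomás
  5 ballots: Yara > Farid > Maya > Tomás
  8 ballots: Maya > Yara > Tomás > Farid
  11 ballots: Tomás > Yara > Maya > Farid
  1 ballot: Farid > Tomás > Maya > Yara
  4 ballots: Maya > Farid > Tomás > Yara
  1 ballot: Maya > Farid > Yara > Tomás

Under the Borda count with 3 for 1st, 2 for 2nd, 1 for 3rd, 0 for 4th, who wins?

Yara: 6×3 + 5×3 + 8×2 + 11×2 + 1×0 + 4×0 + 1×1 = 72
Farid: 6×1 + 5×2 + 8×0 + 11×0 + 1×3 + 4×2 + 1×2 = 29
Maya: 6×2 + 5×1 + 8×3 + 11×1 + 1×1 + 4×3 + 1×3 = 68
Tomás: 6×0 + 5×0 + 8×1 + 11×3 + 1×2 + 4×1 + 1×0 = 47

Yara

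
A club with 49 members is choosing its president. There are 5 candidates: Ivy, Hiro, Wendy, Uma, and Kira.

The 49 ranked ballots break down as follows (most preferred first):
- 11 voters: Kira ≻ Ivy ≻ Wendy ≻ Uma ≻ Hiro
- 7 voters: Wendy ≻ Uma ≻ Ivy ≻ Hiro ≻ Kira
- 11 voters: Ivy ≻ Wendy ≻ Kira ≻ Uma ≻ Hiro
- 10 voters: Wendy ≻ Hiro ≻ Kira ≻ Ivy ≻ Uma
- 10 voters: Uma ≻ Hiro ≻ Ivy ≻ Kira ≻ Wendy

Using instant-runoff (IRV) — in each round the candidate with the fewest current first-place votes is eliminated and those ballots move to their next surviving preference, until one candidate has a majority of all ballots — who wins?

Round 1: Ivy 11, Hiro 0, Wendy 17, Uma 10, Kira 11. Hiro eliminated.
Round 2: Ivy 11, Wendy 17, Uma 10, Kira 11. Uma eliminated.
Round 3: Ivy 21, Wendy 17, Kira 11. Kira eliminated.
Round 4: Ivy 32, Wendy 17. Ivy has a majority (≥25).

Ivy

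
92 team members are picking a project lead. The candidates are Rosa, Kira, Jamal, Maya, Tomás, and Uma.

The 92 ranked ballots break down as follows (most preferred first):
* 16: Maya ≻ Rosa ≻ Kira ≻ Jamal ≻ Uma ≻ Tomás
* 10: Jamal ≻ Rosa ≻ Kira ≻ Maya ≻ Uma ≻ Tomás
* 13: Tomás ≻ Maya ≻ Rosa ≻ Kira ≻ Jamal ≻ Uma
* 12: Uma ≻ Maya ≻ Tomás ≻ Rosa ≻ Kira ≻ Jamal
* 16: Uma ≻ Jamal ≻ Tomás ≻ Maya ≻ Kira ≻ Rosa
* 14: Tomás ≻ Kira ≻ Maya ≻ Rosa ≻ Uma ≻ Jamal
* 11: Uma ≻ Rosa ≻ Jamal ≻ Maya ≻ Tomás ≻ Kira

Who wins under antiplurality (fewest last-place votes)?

Maya

Last-place votes: Rosa 16, Kira 11, Jamal 26, Maya 0, Tomás 26, Uma 13.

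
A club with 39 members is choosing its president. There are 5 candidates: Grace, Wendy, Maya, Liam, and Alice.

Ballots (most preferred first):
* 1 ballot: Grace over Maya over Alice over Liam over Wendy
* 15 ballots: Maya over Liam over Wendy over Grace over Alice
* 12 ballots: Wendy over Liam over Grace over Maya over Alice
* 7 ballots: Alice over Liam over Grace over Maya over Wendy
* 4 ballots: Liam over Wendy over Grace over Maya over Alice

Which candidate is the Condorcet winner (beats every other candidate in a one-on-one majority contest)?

Liam

Liam vs Grace: 38–1
Liam vs Wendy: 27–12
Liam vs Maya: 23–16
Liam vs Alice: 31–8
Liam beats every other candidate.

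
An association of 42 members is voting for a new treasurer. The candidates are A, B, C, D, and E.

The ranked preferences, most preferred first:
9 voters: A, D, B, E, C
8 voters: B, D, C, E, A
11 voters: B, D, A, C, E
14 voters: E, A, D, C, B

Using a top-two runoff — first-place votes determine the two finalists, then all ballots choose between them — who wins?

Round 1 first-place votes: A 9, B 19, C 0, D 0, E 14. B and E advance.
Runoff: B is ranked above E on 28 ballots, E above B on 14.

B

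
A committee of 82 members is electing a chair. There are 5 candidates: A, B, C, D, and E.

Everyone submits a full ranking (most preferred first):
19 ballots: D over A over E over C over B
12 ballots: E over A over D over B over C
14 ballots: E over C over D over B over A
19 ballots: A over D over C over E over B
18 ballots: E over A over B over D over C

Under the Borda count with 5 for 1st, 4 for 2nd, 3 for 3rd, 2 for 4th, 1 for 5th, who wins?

E

A: 19×4 + 12×4 + 14×1 + 19×5 + 18×4 = 305
B: 19×1 + 12×2 + 14×2 + 19×1 + 18×3 = 144
C: 19×2 + 12×1 + 14×4 + 19×3 + 18×1 = 181
D: 19×5 + 12×3 + 14×3 + 19×4 + 18×2 = 285
E: 19×3 + 12×5 + 14×5 + 19×2 + 18×5 = 315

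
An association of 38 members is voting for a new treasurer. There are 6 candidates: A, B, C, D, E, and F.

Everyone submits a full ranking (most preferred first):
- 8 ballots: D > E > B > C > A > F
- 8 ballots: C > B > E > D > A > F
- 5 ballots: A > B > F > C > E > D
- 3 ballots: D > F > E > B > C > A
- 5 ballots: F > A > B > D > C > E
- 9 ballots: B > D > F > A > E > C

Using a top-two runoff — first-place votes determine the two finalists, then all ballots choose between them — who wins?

Round 1 first-place votes: A 5, B 9, C 8, D 11, E 0, F 5. D and B advance.
Runoff: D is ranked above B on 11 ballots, B above D on 27.

B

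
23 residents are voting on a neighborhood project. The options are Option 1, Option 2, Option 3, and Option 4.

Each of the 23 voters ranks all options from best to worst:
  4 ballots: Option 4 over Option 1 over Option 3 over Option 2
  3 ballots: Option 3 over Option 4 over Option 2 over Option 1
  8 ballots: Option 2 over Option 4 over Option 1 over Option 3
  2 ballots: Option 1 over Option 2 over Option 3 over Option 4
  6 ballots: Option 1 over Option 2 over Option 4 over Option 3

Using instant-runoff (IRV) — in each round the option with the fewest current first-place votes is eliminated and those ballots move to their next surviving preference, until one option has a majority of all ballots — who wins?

Option 1

Round 1: Option 1 8, Option 2 8, Option 3 3, Option 4 4. Option 3 eliminated.
Round 2: Option 1 8, Option 2 8, Option 4 7. Option 4 eliminated.
Round 3: Option 1 12, Option 2 11. Option 1 has a majority (≥12).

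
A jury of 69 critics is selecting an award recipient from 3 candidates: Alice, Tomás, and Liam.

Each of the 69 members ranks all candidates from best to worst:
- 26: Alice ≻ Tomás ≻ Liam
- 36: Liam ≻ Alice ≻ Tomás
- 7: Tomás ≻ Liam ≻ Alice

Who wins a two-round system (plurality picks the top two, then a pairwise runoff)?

Liam

Round 1 first-place votes: Alice 26, Tomás 7, Liam 36. Liam and Alice advance.
Runoff: Liam is ranked above Alice on 43 ballots, Alice above Liam on 26.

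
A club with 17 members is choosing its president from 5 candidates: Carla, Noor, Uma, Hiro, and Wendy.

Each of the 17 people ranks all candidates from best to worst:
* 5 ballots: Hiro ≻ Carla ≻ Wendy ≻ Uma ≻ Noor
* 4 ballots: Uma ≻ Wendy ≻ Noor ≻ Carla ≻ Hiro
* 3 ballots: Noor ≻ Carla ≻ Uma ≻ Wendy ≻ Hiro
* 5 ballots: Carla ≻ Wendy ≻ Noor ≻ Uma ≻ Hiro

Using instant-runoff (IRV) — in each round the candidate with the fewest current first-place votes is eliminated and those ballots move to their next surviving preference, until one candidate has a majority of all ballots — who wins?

Round 1: Carla 5, Noor 3, Uma 4, Hiro 5, Wendy 0. Wendy eliminated.
Round 2: Carla 5, Noor 3, Uma 4, Hiro 5. Noor eliminated.
Round 3: Carla 8, Uma 4, Hiro 5. Uma eliminated.
Round 4: Carla 12, Hiro 5. Carla has a majority (≥9).

Carla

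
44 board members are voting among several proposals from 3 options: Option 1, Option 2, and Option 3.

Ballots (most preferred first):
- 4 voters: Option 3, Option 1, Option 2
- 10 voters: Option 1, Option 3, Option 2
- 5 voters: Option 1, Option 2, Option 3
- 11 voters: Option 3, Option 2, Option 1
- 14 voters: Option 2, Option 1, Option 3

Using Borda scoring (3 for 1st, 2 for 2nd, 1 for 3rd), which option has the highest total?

Option 1: 4×2 + 10×3 + 5×3 + 11×1 + 14×2 = 92
Option 2: 4×1 + 10×1 + 5×2 + 11×2 + 14×3 = 88
Option 3: 4×3 + 10×2 + 5×1 + 11×3 + 14×1 = 84

Option 1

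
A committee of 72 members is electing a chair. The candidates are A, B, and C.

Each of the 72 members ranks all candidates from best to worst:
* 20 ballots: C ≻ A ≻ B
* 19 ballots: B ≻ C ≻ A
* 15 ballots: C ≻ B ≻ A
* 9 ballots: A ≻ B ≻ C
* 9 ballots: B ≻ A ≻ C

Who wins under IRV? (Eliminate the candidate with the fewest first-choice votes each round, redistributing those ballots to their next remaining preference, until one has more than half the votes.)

Round 1: A 9, B 28, C 35. A eliminated.
Round 2: B 37, C 35. B has a majority (≥37).

B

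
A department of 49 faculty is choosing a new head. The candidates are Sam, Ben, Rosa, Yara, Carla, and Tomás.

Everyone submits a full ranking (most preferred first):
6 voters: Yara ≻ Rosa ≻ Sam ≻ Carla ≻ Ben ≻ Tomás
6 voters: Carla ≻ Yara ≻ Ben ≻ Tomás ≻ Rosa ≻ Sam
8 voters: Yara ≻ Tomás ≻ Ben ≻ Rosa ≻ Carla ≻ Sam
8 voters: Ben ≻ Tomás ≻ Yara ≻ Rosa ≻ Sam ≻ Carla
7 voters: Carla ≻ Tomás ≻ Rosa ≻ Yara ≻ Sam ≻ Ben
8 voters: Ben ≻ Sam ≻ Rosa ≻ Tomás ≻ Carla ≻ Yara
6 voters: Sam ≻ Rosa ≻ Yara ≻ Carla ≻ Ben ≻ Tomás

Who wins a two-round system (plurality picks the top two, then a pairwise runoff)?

Round 1 first-place votes: Sam 6, Ben 16, Rosa 0, Yara 14, Carla 13, Tomás 0. Ben and Yara advance.
Runoff: Ben is ranked above Yara on 16 ballots, Yara above Ben on 33.

Yara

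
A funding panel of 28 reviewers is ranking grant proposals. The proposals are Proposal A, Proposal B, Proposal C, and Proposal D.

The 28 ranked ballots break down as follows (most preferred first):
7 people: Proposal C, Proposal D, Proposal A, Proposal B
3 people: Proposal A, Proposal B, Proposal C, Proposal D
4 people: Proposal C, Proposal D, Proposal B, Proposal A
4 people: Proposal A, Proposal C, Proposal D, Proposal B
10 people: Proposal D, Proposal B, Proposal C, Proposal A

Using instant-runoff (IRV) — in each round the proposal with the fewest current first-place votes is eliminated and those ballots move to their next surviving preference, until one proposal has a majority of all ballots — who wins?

Round 1: Proposal A 7, Proposal B 0, Proposal C 11, Proposal D 10. Proposal B eliminated.
Round 2: Proposal A 7, Proposal C 11, Proposal D 10. Proposal A eliminated.
Round 3: Proposal C 18, Proposal D 10. Proposal C has a majority (≥15).

Proposal C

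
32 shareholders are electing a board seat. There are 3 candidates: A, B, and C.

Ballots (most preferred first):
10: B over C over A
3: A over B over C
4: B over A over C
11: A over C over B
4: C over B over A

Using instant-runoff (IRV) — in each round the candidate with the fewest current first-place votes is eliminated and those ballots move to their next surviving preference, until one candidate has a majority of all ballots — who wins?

Round 1: A 14, B 14, C 4. C eliminated.
Round 2: A 14, B 18. B has a majority (≥17).

B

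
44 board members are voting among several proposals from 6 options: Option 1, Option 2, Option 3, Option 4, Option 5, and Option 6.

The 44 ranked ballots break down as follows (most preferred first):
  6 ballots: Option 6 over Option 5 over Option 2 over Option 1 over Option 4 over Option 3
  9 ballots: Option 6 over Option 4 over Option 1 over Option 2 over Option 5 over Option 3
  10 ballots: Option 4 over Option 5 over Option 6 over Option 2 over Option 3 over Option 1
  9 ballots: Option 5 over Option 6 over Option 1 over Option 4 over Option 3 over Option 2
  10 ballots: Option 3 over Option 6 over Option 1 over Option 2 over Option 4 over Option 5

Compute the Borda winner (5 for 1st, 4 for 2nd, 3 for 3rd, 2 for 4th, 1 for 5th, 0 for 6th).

Option 6

Option 1: 6×2 + 9×3 + 10×0 + 9×3 + 10×3 = 96
Option 2: 6×3 + 9×2 + 10×2 + 9×0 + 10×2 = 76
Option 3: 6×0 + 9×0 + 10×1 + 9×1 + 10×5 = 69
Option 4: 6×1 + 9×4 + 10×5 + 9×2 + 10×1 = 120
Option 5: 6×4 + 9×1 + 10×4 + 9×5 + 10×0 = 118
Option 6: 6×5 + 9×5 + 10×3 + 9×4 + 10×4 = 181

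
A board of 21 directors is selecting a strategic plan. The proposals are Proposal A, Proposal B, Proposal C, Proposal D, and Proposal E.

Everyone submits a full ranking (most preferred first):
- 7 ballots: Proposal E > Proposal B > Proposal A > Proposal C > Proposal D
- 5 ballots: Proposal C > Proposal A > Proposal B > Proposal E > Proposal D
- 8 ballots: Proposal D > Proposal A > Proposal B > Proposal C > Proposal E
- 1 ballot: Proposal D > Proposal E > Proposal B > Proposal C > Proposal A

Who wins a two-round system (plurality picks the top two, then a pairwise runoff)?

Proposal E

Round 1 first-place votes: Proposal A 0, Proposal B 0, Proposal C 5, Proposal D 9, Proposal E 7. Proposal D and Proposal E advance.
Runoff: Proposal D is ranked above Proposal E on 9 ballots, Proposal E above Proposal D on 12.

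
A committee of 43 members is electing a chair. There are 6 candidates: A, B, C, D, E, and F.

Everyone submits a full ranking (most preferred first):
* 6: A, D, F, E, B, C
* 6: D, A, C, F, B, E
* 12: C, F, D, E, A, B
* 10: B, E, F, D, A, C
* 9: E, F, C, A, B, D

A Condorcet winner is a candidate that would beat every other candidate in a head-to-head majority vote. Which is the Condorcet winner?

F vs A: 31–12
F vs B: 33–10
F vs C: 25–18
F vs D: 31–12
F vs E: 24–19
F beats every other candidate.

F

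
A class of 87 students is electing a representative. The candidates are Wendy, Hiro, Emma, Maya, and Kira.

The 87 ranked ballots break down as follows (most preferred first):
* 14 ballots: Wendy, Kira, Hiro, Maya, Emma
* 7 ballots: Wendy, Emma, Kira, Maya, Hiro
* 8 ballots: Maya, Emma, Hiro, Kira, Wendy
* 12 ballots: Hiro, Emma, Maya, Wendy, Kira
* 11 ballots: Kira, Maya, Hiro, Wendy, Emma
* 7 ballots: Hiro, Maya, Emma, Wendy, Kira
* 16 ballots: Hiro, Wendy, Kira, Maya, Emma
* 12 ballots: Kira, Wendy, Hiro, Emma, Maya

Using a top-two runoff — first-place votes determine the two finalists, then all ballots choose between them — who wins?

Round 1 first-place votes: Wendy 21, Hiro 35, Emma 0, Maya 8, Kira 23. Hiro and Kira advance.
Runoff: Hiro is ranked above Kira on 43 ballots, Kira above Hiro on 44.

Kira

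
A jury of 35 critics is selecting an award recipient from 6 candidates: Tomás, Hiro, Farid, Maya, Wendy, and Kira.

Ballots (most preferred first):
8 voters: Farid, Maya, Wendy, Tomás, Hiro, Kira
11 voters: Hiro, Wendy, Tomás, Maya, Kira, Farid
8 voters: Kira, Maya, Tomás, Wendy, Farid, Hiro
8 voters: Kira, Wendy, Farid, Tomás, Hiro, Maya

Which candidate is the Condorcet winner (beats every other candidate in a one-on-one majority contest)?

Wendy vs Tomás: 27–8
Wendy vs Hiro: 24–11
Wendy vs Farid: 27–8
Wendy vs Maya: 19–16
Wendy vs Kira: 19–16
Wendy beats every other candidate.

Wendy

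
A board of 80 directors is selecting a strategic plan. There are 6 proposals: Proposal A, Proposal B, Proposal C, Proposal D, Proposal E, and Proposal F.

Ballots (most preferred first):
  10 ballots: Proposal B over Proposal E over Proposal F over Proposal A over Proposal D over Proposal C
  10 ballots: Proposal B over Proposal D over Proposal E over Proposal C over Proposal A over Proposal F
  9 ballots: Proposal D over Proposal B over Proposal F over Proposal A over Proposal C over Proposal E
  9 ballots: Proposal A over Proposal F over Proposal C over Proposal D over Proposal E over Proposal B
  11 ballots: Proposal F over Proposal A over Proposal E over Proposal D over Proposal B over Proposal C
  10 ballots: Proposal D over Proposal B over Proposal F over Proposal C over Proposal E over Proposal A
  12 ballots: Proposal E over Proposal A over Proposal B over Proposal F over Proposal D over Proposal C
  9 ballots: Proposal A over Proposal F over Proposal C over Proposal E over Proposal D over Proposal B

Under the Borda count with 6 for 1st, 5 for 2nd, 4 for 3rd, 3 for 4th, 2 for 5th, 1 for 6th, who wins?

Proposal F

Proposal A: 10×3 + 10×2 + 9×3 + 9×6 + 11×5 + 10×1 + 12×5 + 9×6 = 310
Proposal B: 10×6 + 10×6 + 9×5 + 9×1 + 11×2 + 10×5 + 12×4 + 9×1 = 303
Proposal C: 10×1 + 10×3 + 9×2 + 9×4 + 11×1 + 10×3 + 12×1 + 9×4 = 183
Proposal D: 10×2 + 10×5 + 9×6 + 9×3 + 11×3 + 10×6 + 12×2 + 9×2 = 286
Proposal E: 10×5 + 10×4 + 9×1 + 9×2 + 11×4 + 10×2 + 12×6 + 9×3 = 280
Proposal F: 10×4 + 10×1 + 9×4 + 9×5 + 11×6 + 10×4 + 12×3 + 9×5 = 318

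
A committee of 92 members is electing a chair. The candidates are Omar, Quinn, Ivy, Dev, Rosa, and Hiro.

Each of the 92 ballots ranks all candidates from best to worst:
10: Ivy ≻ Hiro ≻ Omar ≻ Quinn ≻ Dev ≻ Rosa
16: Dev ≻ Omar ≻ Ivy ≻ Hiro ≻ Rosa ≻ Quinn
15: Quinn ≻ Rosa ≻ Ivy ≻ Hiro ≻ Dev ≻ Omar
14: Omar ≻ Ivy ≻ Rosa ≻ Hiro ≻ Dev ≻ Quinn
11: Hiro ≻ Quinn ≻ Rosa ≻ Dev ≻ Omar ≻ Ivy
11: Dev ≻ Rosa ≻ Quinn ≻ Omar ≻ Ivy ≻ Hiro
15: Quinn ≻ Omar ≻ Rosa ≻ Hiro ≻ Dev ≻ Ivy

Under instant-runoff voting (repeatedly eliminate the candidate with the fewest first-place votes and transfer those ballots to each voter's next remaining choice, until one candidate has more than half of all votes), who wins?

Hiro

Round 1: Omar 14, Quinn 30, Ivy 10, Dev 27, Rosa 0, Hiro 11. Rosa eliminated.
Round 2: Omar 14, Quinn 30, Ivy 10, Dev 27, Hiro 11. Ivy eliminated.
Round 3: Omar 14, Quinn 30, Dev 27, Hiro 21. Omar eliminated.
Round 4: Quinn 30, Dev 27, Hiro 35. Dev eliminated.
Round 5: Quinn 41, Hiro 51. Hiro has a majority (≥47).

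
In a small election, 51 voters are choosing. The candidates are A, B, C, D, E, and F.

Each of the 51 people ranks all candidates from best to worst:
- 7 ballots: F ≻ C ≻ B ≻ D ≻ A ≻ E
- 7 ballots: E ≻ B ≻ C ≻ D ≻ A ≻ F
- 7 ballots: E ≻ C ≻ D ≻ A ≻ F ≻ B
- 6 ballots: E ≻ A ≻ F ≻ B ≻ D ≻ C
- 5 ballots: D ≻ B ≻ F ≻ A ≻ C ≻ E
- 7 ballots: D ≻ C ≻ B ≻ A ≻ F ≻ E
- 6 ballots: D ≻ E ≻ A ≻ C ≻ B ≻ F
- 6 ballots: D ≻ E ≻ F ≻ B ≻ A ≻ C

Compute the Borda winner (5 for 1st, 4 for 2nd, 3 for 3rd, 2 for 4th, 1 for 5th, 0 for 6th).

A: 7×1 + 7×1 + 7×2 + 6×4 + 5×2 + 7×2 + 6×3 + 6×1 = 100
B: 7×3 + 7×4 + 7×0 + 6×2 + 5×4 + 7×3 + 6×1 + 6×2 = 120
C: 7×4 + 7×3 + 7×4 + 6×0 + 5×1 + 7×4 + 6×2 + 6×0 = 122
D: 7×2 + 7×2 + 7×3 + 6×1 + 5×5 + 7×5 + 6×5 + 6×5 = 175
E: 7×0 + 7×5 + 7×5 + 6×5 + 5×0 + 7×0 + 6×4 + 6×4 = 148
F: 7×5 + 7×0 + 7×1 + 6×3 + 5×3 + 7×1 + 6×0 + 6×3 = 100

D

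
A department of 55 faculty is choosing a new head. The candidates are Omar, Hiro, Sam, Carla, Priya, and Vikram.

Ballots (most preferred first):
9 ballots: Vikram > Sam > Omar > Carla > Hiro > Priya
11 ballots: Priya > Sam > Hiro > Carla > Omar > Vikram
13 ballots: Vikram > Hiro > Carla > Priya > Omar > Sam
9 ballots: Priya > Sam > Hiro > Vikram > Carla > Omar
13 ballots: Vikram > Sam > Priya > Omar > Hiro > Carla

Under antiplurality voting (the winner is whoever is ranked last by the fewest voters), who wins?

Last-place votes: Omar 9, Hiro 0, Sam 13, Carla 13, Priya 9, Vikram 11.

Hiro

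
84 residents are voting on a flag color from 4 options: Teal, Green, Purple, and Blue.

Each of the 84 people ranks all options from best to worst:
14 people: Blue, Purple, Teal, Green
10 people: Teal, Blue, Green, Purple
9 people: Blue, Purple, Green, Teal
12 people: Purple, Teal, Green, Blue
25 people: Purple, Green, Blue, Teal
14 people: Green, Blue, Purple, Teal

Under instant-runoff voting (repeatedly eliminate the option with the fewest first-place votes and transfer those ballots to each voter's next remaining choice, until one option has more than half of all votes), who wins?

Blue

Round 1: Teal 10, Green 14, Purple 37, Blue 23. Teal eliminated.
Round 2: Green 14, Purple 37, Blue 33. Green eliminated.
Round 3: Purple 37, Blue 47. Blue has a majority (≥43).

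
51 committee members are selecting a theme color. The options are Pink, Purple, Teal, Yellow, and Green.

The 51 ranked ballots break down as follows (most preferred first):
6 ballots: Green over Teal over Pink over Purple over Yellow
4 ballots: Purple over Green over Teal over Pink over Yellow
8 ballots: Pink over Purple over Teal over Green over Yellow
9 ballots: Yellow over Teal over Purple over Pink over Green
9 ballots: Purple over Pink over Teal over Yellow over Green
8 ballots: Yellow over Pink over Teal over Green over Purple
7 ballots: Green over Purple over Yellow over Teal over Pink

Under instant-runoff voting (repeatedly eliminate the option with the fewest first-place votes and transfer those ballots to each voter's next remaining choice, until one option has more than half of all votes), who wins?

Round 1: Pink 8, Purple 13, Teal 0, Yellow 17, Green 13. Teal eliminated.
Round 2: Pink 8, Purple 13, Yellow 17, Green 13. Pink eliminated.
Round 3: Purple 21, Yellow 17, Green 13. Green eliminated.
Round 4: Purple 34, Yellow 17. Purple has a majority (≥26).

Purple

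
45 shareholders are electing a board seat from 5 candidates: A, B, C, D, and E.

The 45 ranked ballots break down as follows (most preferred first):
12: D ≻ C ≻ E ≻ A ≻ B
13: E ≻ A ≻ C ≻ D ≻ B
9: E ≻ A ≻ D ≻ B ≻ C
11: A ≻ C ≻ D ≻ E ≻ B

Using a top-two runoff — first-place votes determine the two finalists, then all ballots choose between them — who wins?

D

Round 1 first-place votes: A 11, B 0, C 0, D 12, E 22. E and D advance.
Runoff: E is ranked above D on 22 ballots, D above E on 23.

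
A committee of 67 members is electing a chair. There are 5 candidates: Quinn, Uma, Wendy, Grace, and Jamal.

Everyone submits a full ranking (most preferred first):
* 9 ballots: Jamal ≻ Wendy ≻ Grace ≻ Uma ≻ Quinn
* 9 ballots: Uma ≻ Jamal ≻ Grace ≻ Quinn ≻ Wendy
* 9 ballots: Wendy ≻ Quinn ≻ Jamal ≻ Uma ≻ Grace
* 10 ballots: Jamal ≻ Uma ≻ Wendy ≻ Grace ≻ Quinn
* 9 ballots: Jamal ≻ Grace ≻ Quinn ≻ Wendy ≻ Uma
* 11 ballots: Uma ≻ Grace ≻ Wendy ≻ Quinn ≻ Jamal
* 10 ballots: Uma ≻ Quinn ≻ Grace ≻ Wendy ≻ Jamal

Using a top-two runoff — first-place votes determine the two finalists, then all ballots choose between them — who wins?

Round 1 first-place votes: Quinn 0, Uma 30, Wendy 9, Grace 0, Jamal 28. Uma and Jamal advance.
Runoff: Uma is ranked above Jamal on 30 ballots, Jamal above Uma on 37.

Jamal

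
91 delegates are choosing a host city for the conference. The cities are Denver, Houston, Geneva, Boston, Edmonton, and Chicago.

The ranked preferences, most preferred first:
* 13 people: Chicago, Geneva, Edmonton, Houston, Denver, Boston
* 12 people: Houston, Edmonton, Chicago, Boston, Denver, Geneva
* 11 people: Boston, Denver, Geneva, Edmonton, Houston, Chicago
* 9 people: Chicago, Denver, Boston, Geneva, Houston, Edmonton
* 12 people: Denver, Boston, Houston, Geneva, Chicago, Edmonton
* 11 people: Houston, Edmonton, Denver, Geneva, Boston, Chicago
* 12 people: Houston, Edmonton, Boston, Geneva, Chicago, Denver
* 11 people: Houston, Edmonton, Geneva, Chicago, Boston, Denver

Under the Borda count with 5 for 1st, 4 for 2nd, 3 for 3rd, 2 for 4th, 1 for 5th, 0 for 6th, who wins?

Houston

Denver: 13×1 + 12×1 + 11×4 + 9×4 + 12×5 + 11×3 + 12×0 + 11×0 = 198
Houston: 13×2 + 12×5 + 11×1 + 9×1 + 12×3 + 11×5 + 12×5 + 11×5 = 312
Geneva: 13×4 + 12×0 + 11×3 + 9×2 + 12×2 + 11×2 + 12×2 + 11×3 = 206
Boston: 13×0 + 12×2 + 11×5 + 9×3 + 12×4 + 11×1 + 12×3 + 11×1 = 212
Edmonton: 13×3 + 12×4 + 11×2 + 9×0 + 12×0 + 11×4 + 12×4 + 11×4 = 245
Chicago: 13×5 + 12×3 + 11×0 + 9×5 + 12×1 + 11×0 + 12×1 + 11×2 = 192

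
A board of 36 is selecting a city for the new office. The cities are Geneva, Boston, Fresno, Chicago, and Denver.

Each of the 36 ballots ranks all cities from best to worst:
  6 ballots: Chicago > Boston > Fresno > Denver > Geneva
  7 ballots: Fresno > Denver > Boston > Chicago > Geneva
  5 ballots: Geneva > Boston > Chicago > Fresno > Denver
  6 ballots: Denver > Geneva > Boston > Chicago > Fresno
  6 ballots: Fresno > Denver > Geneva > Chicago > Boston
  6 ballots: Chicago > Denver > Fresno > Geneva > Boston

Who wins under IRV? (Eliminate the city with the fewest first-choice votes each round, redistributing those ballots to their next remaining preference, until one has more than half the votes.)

Chicago

Round 1: Geneva 5, Boston 0, Fresno 13, Chicago 12, Denver 6. Boston eliminated.
Round 2: Geneva 5, Fresno 13, Chicago 12, Denver 6. Geneva eliminated.
Round 3: Fresno 13, Chicago 17, Denver 6. Denver eliminated.
Round 4: Fresno 13, Chicago 23. Chicago has a majority (≥19).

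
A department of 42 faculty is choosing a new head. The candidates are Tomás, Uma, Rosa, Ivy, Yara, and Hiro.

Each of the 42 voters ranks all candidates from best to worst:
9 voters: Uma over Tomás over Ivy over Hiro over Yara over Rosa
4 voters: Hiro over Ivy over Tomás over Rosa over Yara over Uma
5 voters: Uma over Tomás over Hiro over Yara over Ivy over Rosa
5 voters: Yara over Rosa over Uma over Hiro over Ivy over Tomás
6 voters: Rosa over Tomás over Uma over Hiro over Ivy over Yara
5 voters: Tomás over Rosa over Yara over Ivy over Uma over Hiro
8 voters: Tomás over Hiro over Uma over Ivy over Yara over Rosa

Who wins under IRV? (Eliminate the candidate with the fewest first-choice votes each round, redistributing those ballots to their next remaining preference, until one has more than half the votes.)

Round 1: Tomás 13, Uma 14, Rosa 6, Ivy 0, Yara 5, Hiro 4. Ivy eliminated.
Round 2: Tomás 13, Uma 14, Rosa 6, Yara 5, Hiro 4. Hiro eliminated.
Round 3: Tomás 17, Uma 14, Rosa 6, Yara 5. Yara eliminated.
Round 4: Tomás 17, Uma 14, Rosa 11. Rosa eliminated.
Round 5: Tomás 23, Uma 19. Tomás has a majority (≥22).

Tomás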